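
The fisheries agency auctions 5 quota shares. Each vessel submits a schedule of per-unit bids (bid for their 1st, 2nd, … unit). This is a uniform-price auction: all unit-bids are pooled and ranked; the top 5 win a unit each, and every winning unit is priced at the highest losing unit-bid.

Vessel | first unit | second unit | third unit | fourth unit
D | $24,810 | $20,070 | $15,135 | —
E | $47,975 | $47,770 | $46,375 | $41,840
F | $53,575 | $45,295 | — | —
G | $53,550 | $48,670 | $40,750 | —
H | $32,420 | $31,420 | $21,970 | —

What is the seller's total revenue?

Merging the schedules and taking the best 5: 53,575 (F-1), 53,550 (G-1), 48,670 (G-2), 47,975 (E-1), 47,770 (E-2)
The (k+1)-th unit-bid is $46,375.
Allocation: E 2, F 1, G 2. Every unit priced at $46,375.
Revenue = 5 × 46,375 = $231,875.

Total revenue: $231,875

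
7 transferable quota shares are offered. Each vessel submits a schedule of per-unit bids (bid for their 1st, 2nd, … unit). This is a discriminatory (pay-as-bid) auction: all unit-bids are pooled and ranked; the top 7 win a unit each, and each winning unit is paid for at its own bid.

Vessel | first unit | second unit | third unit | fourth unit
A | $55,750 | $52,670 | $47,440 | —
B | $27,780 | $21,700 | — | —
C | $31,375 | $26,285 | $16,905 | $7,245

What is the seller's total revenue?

Total revenue: $263,000

Pooled unit-bids ranked (top 7): 55,750 (A-1), 52,670 (A-2), 47,440 (A-3), 31,375 (C-1), 27,780 (B-1), 26,285 (C-2), 21,700 (B-2)
Next rejected bid: $16,905 (not a price — pay-as-bid).
Each winning unit pays its own bid.
Revenue = 55,750 + 52,670 + 47,440 + 31,375 + 27,780 + 26,285 + 21,700 = $263,000.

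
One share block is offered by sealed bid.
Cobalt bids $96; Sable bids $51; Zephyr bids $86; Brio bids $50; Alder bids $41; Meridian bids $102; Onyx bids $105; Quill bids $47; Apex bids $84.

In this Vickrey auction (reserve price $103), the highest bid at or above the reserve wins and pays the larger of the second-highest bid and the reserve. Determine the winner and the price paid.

Sorting bids: 105 (Onyx) > 102 (Meridian) > 96 (Cobalt) > 86 (Zephyr) > 84 (Apex) > 51 (Sable) > …
Highest eligible bid: Onyx at $105.
max(second-highest $102, reserve $103) = $103.

Onyx pays $103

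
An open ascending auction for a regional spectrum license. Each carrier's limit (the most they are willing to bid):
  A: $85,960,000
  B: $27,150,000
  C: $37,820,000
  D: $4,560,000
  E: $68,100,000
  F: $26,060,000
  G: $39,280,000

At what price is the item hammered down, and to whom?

A wins at $68,100,000

Ascending (English) auction: the price rises until one bidder remains; the winner pays the price at which the last rival dropped out.
Limits ranked: 85,960,000 (A) > 68,100,000 (E) > 39,280,000 (G) > 37,820,000 (C) > 27,150,000 (B) > 26,060,000 (F) > …
E is the last rival to drop out, at $68,100,000; A remains and wins at that price.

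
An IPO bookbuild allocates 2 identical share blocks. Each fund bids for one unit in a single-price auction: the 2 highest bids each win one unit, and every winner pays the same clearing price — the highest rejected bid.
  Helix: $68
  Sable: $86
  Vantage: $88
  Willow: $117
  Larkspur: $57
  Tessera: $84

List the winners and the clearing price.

Willow, Vantage; each pays $86

Bids ranked high→low: 117 (Willow), 88 (Vantage), 86 (Sable), 84 (Tessera), …
Winners (2 units): Willow, Vantage.
Clearing price = highest rejected bid = $86.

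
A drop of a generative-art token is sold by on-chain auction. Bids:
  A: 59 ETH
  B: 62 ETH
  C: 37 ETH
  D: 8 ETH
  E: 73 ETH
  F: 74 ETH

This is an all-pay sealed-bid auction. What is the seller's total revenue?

Total revenue: 313 ETH

Bids ranked: 74 (F) > 73 (E) > 62 (B) > 59 (A) > 37 (C) > 8 (D)
F wins with the top bid; all bids are sunk regardless.
Every bidder forfeits their bid regardless of winning.
Revenue = 59 + 62 + 37 + 8 + 73 + 74 = 313 ETH.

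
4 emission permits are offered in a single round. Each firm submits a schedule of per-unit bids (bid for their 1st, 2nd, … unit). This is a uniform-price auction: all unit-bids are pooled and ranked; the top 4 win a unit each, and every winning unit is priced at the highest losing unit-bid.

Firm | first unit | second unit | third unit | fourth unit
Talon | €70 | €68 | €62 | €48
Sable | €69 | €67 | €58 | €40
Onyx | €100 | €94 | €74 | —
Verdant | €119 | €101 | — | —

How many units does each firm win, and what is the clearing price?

Onyx 2, Verdant 2; clearing price €74

Pooled unit-bids ranked (top 4): 119 (Verdant-1), 101 (Verdant-2), 100 (Onyx-1), 94 (Onyx-2)
Highest rejected unit-bid = €74.
Allocation: Onyx 2, Verdant 2.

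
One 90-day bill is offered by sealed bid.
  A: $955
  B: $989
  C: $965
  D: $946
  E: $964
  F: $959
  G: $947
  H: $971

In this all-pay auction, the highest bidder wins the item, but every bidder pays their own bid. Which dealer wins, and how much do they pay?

Sorting bids: 989 (B) > 971 (H) > 965 (C) > 964 (E) > 959 (F) > 955 (A) > …
B is highest and takes the item; every bidder forfeits their bid.

B pays $989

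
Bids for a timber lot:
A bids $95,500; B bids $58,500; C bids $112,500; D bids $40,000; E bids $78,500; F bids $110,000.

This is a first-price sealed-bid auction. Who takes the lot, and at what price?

Bids ranked: 112,500 (C) > 110,000 (F) > 95,500 (A) > 78,500 (E) > 58,500 (B) > 40,000 (D)
C is highest → pays own bid, $112,500.

C pays $112,500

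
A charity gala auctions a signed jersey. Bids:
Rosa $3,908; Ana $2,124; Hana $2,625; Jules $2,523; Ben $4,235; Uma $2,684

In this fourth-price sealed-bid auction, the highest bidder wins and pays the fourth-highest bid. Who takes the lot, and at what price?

Ben pays $2,625

Rule: the highest bidder wins and pays the fourth-highest bid.
Sorting bids: 4,235 (Ben) > 3,908 (Rosa) > 2,684 (Uma) > 2,625 (Hana) > 2,523 (Jules) > 2,124 (Ana)
Ben is highest; pays the fourth-highest bid, $2,625.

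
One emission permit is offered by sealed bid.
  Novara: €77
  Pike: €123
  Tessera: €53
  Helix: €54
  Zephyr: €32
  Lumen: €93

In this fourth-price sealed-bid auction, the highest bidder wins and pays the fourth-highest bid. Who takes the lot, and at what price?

Pike pays €54

Sorting bids: 123 (Pike) > 93 (Lumen) > 77 (Novara) > 54 (Helix) > 53 (Tessera) > 32 (Zephyr)
Pike wins; payment is bid #4 in the ranking = €54.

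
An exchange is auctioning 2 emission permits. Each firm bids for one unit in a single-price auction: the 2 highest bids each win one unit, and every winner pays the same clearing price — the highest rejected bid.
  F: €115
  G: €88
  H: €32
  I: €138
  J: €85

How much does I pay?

Bids ranked high→low: 138 (I), 115 (F), 88 (G), 85 (J), …
Winners (2 units): I, F.
Highest unsuccessful bid: €88 → clearing price.
I wins → pays €88.

I pays €88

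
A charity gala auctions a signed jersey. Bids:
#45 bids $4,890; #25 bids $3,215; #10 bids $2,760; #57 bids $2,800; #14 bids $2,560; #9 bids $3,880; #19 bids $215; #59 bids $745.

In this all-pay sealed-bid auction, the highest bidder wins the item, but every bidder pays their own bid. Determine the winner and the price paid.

Bids in order: 4,890 (#45) > 3,880 (#9) > 3,215 (#25) > 2,800 (#57) > 2,760 (#10) > 2,560 (#14) > …
#45 is highest and takes the item; every bidder forfeits their bid.

#45 pays $4,890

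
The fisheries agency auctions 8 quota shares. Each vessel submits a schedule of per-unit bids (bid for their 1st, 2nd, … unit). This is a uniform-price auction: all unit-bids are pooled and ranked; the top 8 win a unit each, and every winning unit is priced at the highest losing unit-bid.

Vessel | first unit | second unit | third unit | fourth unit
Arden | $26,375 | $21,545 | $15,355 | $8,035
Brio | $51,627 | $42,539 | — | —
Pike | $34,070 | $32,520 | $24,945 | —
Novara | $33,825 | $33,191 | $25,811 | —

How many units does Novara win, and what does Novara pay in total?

Pooled unit-bids ranked (top 8): 51,627 (Brio-1), 42,539 (Brio-2), 34,070 (Pike-1), 33,825 (Novara-1), 33,191 (Novara-2), 32,520 (Pike-2), 26,375 (Arden-1), 25,811 (Novara-3)
Highest rejected unit-bid = $24,945.
Novara wins 3 unit(s) at $24,945 each.

Novara: 3 units, pays $74,835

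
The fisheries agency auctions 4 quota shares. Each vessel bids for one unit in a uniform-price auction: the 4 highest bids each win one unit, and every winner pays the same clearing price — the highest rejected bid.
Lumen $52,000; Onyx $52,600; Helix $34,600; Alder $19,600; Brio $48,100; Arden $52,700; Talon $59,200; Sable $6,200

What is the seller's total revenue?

Bids ranked high→low: 59,200 (Talon), 52,700 (Arden), 52,600 (Onyx), 52,000 (Lumen), 48,100 (Brio), 34,600 (Helix), …
Winners (4 units): Talon, Arden, Onyx, Lumen.
Highest unsuccessful bid: $48,100 → clearing price.
Total revenue = 4 × $48,100 = $192,400.

Total revenue: $192,400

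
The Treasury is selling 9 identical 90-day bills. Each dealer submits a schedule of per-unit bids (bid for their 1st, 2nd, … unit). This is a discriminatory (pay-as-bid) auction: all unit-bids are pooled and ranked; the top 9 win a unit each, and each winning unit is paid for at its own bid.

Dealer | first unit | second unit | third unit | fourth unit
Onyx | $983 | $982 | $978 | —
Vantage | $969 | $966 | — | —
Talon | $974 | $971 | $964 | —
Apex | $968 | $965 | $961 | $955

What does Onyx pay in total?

Pooled unit-bids ranked (top 9): 983 (Onyx-1), 982 (Onyx-2), 978 (Onyx-3), 974 (Talon-1), 971 (Talon-2), 969 (Vantage-1), 968 (Apex-1), 966 (Vantage-2), 965 (Apex-2)
Next rejected bid: $964 (not a price — pay-as-bid).
Onyx's winning unit-bids: 983 + 982 + 978 = $2,943.

Onyx pays $2,943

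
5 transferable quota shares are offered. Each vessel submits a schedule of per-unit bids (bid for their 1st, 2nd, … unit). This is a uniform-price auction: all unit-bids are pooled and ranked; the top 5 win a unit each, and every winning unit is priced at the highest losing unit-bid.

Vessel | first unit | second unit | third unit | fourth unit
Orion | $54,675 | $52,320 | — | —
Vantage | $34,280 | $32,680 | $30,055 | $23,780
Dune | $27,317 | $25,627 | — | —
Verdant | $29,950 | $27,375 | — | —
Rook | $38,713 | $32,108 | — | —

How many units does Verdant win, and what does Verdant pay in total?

Verdant: 0 units, pays $0

Merging the schedules and taking the best 5: 54,675 (Orion-1), 52,320 (Orion-2), 38,713 (Rook-1), 34,280 (Vantage-1), 32,680 (Vantage-2)
Highest rejected unit-bid = $32,108.
Verdant wins 0 unit(s) at $32,108 each.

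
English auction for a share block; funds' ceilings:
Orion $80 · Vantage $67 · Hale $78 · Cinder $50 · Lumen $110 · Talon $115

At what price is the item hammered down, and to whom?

Open ascending-bid auction: the price rises until one bidder remains; the winner pays the price at which the last rival dropped out.
Sorting limits: 115 (Talon) > 110 (Lumen) > 80 (Orion) > 78 (Hale) > 67 (Vantage) > 50 (Cinder)
Once the price passes $110, only Talon is left; the hammer falls at Lumen's limit of $110.

Talon wins at $110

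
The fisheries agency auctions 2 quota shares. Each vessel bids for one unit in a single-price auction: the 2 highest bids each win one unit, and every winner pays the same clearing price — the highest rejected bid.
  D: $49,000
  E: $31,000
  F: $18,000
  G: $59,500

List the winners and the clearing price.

G, D; each pays $31,000

Sorting: 59,500 (G), 49,000 (D), 31,000 (E), 18,000 (F)
The 2 highest are G, D.
First losing bid is E's $31,000, which sets the uniform price.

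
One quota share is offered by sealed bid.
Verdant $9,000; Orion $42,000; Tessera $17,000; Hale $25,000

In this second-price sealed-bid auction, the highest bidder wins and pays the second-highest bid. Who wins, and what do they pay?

Orion pays $25,000

Bids in order: 42,000 (Orion) > 25,000 (Hale) > 17,000 (Tessera) > 9,000 (Verdant)
Orion is highest; pays the second-highest bid, $25,000.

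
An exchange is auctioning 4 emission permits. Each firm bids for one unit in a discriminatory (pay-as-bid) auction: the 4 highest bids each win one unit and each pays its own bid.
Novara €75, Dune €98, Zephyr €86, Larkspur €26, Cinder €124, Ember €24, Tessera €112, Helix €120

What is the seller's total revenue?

Sorting: 124 (Cinder), 120 (Helix), 112 (Tessera), 98 (Dune), 86 (Zephyr), 75 (Novara), …
The 4 highest are Cinder, Helix, Tessera, Dune.
Total revenue = 124 + 120 + 112 + 98 = €454.

Total revenue: €454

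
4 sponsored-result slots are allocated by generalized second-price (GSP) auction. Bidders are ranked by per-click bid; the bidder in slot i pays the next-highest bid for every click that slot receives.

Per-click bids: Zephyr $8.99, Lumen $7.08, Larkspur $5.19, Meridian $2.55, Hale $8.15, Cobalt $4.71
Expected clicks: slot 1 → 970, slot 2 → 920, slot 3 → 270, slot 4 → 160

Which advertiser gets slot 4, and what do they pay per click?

Sorting advertisers: $8.99 (Zephyr) > $8.15 (Hale) > $7.08 (Lumen) > $5.19 (Larkspur) > $4.71 (Cobalt) > …
Slot 4 goes to the fourth-ranked bidder, Larkspur, who pays the next bid down: $4.71/click.

Larkspur; $4.71 per click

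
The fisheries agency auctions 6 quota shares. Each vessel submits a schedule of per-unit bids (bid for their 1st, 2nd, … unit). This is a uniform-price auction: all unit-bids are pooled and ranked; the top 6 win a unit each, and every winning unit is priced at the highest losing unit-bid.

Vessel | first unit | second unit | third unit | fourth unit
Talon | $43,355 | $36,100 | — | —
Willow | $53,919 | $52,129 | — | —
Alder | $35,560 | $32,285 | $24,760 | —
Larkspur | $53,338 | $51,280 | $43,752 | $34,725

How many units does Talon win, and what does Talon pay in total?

Talon: 1 unit, pays $36,100

Merging the schedules and taking the best 6: 53,919 (Willow-1), 53,338 (Larkspur-1), 52,129 (Willow-2), 51,280 (Larkspur-2), 43,752 (Larkspur-3), 43,355 (Talon-1)
Highest rejected unit-bid = $36,100.
Talon wins 1 unit(s) at $36,100 each.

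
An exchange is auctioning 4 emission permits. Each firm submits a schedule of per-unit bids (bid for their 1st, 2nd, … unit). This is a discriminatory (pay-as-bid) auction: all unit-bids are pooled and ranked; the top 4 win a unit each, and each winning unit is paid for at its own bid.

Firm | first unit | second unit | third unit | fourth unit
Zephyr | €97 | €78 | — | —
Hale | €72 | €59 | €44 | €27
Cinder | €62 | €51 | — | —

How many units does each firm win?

All unit-bids, highest first — top 4: 97 (Zephyr-1), 78 (Zephyr-2), 72 (Hale-1), 62 (Cinder-1)
Next rejected bid: €59 (not a price — pay-as-bid).
Allocation: Cinder 1, Hale 1, Zephyr 2.

Cinder 1, Hale 1, Zephyr 2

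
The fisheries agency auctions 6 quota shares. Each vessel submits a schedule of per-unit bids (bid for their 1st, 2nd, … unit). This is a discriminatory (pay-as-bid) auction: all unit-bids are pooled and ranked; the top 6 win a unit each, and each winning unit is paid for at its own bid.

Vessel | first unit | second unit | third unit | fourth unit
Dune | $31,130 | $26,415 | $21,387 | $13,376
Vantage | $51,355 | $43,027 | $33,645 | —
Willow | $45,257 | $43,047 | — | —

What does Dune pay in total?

Dune pays $31,130

Pooled unit-bids ranked (top 6): 51,355 (Vantage-1), 45,257 (Willow-1), 43,047 (Willow-2), 43,027 (Vantage-2), 33,645 (Vantage-3), 31,130 (Dune-1)
Next rejected bid: $26,415 (not a price — pay-as-bid).
Dune's winning unit-bids: 31,130 = $31,130.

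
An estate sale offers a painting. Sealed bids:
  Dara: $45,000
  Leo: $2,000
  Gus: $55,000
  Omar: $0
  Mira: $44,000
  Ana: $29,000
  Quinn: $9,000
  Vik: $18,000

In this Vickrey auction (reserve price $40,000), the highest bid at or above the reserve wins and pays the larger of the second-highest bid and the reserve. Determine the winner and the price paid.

Vickrey auction (reserve price $40,000): the highest bid at or above the reserve wins and pays the larger of the second-highest bid and the reserve.
Sorting bids: 55,000 (Gus) > 45,000 (Dara) > 44,000 (Mira) > 29,000 (Ana) > 18,000 (Vik) > 9,000 (Quinn) > …
Gus has the top bid at or above the reserve ($55,000).
Second-highest bid $45,000 exceeds the reserve $40,000 → payment $45,000.

Gus pays $45,000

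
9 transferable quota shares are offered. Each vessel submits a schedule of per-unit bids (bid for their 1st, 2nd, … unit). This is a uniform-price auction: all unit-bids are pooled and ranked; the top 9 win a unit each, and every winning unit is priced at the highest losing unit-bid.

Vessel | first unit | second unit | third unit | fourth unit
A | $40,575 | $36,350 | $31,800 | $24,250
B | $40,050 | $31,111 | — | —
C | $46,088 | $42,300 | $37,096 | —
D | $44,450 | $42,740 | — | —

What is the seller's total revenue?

Total revenue: $279,999

Pooled unit-bids ranked (top 9): 46,088 (C-1), 44,450 (D-1), 42,740 (D-2), 42,300 (C-2), 40,575 (A-1), 40,050 (B-1), 37,096 (C-3), 36,350 (A-2), 31,800 (A-3)
Highest rejected unit-bid = $31,111.
Allocation: A 3, B 1, C 3, D 2. Every unit priced at $31,111.
Revenue = 9 × 31,111 = $279,999.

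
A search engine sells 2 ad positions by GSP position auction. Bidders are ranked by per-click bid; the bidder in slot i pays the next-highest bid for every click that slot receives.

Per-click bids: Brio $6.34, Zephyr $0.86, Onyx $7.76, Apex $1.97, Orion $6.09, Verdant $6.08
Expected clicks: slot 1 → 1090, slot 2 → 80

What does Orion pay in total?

Per-click bids in order: $7.76 (Onyx) > $6.34 (Brio) > $6.09 (Orion) > …
Orion ranks below slot 2 → no slot, pays nothing.

Orion pays $0.00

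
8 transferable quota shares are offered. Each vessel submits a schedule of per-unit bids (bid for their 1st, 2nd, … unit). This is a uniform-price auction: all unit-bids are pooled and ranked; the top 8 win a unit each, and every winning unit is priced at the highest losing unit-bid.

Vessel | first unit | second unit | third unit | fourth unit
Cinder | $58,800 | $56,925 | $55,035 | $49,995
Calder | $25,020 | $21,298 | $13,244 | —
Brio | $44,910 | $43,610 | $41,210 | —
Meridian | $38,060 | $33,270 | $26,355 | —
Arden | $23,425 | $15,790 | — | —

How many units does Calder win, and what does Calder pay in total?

Merging the schedules and taking the best 8: 58,800 (Cinder-1), 56,925 (Cinder-2), 55,035 (Cinder-3), 49,995 (Cinder-4), 44,910 (Brio-1), 43,610 (Brio-2), 41,210 (Brio-3), 38,060 (Meridian-1)
The (k+1)-th unit-bid is $33,270.
Calder wins 0 unit(s) at $33,270 each.

Calder: 0 units, pays $0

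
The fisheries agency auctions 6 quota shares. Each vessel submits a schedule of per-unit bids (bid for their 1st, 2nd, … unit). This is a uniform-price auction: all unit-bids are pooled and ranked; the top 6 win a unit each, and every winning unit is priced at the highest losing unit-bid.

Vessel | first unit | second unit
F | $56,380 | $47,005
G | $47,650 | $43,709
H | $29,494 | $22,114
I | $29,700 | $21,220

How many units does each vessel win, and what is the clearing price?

All unit-bids, highest first — top 6: 56,380 (F-1), 47,650 (G-1), 47,005 (F-2), 43,709 (G-2), 29,700 (I-1), 29,494 (H-1)
The (k+1)-th unit-bid is $22,114.
Allocation: F 2, G 2, H 1, I 1.

F 2, G 2, H 1, I 1; clearing price $22,114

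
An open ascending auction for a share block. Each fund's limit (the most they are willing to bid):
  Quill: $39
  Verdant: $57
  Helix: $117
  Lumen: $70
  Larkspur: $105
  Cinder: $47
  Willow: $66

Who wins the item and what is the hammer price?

Limits ranked: 117 (Helix) > 105 (Larkspur) > 70 (Lumen) > 66 (Willow) > 57 (Verdant) > 47 (Cinder) > …
Bidding ends when Larkspur exits at $105; Helix takes it.

Helix wins at $105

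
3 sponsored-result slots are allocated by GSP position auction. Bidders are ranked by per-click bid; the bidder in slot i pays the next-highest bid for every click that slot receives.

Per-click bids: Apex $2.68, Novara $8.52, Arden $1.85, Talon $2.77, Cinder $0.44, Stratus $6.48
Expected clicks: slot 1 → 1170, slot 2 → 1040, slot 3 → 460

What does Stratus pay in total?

Stratus pays $2880.80

Per-click bids in order: $8.52 (Novara) > $6.48 (Stratus) > $2.77 (Talon) > $2.68 (Apex) > …
Stratus holds slot 2 → pays next bid $2.77 × 1040 clicks = $2880.80.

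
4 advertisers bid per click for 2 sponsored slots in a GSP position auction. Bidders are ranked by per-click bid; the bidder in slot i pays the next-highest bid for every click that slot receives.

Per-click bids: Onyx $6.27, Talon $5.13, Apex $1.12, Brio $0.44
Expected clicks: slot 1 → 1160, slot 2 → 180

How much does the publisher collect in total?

Sorting advertisers: $6.27 (Onyx) > $5.13 (Talon) > $1.12 (Apex) > …
Slot 1: Onyx pays $5.13 × 1160 = $5950.80
Slot 2: Talon pays $1.12 × 180 = $201.60
Total = $6152.40

Total revenue: $6152.40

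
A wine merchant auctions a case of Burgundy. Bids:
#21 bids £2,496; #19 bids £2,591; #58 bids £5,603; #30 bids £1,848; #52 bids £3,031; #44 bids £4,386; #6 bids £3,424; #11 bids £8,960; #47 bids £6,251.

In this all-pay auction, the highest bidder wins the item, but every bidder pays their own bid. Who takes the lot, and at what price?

All-pay auction: the highest bidder wins the item, but every bidder pays their own bid.
Bids in order: 8,960 (#11) > 6,251 (#47) > 5,603 (#58) > 4,386 (#44) > 3,424 (#6) > 3,031 (#52) > …
#11 is highest and takes the item; every bidder forfeits their bid.

#11 pays £8,960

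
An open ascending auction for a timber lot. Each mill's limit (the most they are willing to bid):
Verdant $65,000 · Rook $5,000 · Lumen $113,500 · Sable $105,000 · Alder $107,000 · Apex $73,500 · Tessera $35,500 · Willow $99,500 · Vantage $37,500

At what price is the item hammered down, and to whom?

Ascending (English) auction: the price rises until one bidder remains; the winner pays the price at which the last rival dropped out.
Sorting limits: 113,500 (Lumen) > 107,000 (Alder) > 105,000 (Sable) > 99,500 (Willow) > 73,500 (Apex) > 65,000 (Verdant) > …
Once the price passes $107,000, only Lumen is left; the hammer falls at Alder's limit of $107,000.

Lumen wins at $107,000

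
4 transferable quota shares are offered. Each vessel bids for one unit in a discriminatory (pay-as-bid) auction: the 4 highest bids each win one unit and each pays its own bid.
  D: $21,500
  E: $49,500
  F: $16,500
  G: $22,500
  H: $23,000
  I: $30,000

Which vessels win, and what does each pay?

Sorting: 49,500 (E), 30,000 (I), 23,000 (H), 22,500 (G), 21,500 (D), 16,500 (F)
The 4 highest are E, I, H, G.
Each winner pays its own bid: E $49,500, I $30,000, H $23,000, G $22,500.

E $49,500, I $30,000, H $23,000, G $22,500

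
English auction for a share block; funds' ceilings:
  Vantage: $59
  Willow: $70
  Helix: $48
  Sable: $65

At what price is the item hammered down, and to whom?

Willow wins at $65

Limits in order: 70 (Willow) > 65 (Sable) > 59 (Vantage) > 48 (Helix)
Bidding ends when Sable exits at $65; Willow takes it.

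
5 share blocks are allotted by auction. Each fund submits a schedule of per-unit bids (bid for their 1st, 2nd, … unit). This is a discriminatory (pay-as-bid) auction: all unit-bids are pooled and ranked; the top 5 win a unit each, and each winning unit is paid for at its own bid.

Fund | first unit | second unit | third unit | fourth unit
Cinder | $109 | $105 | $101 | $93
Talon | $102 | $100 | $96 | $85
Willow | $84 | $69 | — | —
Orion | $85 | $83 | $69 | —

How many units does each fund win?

Merging the schedules and taking the best 5: 109 (Cinder-1), 105 (Cinder-2), 102 (Talon-1), 101 (Cinder-3), 100 (Talon-2)
Next rejected bid: $96 (not a price — pay-as-bid).
Allocation: Cinder 3, Talon 2.

Cinder 3, Talon 2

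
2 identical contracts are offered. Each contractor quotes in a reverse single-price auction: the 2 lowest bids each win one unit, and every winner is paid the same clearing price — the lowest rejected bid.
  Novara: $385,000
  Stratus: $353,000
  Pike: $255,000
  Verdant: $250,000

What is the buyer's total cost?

Ordering the bids: 250,000 (Verdant), 255,000 (Pike), 353,000 (Stratus), 385,000 (Novara)
Lowest 2: Verdant, Pike.
First losing bid is Stratus's $353,000, which sets the uniform price.
Total cost = 2 × $353,000 = $706,000.

Total cost: $706,000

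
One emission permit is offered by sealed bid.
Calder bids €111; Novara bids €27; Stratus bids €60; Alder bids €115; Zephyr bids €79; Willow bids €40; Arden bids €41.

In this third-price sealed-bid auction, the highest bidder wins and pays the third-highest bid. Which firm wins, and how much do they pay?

Rule: the highest bidder wins and pays the third-highest bid.
Bids ranked: 115 (Alder) > 111 (Calder) > 79 (Zephyr) > 60 (Stratus) > 41 (Arden) > 40 (Willow) > …
Alder wins; payment is bid #3 in the ranking = €79.

Alder pays €79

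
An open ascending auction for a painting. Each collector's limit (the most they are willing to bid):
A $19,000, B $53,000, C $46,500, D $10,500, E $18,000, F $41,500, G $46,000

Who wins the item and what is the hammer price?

B wins at $46,500

Rule: the price rises until one bidder remains; the winner pays the price at which the last rival dropped out.
Limits in order: 53,000 (B) > 46,500 (C) > 46,000 (G) > 41,500 (F) > 19,000 (A) > 18,000 (E) > …
Bidding ends when C exits at $46,500; B takes it.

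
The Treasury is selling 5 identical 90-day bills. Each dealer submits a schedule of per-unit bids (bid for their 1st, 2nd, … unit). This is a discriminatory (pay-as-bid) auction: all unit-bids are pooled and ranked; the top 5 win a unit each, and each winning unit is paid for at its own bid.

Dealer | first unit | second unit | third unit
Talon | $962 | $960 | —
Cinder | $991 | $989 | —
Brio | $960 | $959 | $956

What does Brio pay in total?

Brio pays $960

All unit-bids, highest first — top 5: 991 (Cinder-1), 989 (Cinder-2), 962 (Talon-1), 960 (Talon-2), 960 (Brio-1)
Next rejected bid: $959 (not a price — pay-as-bid).
Brio's winning unit-bids: 960 = $960.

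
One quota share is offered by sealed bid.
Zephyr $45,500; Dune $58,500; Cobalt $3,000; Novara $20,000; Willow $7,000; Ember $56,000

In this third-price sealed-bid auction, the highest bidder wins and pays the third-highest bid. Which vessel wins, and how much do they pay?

Bids in order: 58,500 (Dune) > 56,000 (Ember) > 45,500 (Zephyr) > 20,000 (Novara) > 7,000 (Willow) > 3,000 (Cobalt)
Dune wins; payment is bid #3 in the ranking = $45,500.

Dune pays $45,500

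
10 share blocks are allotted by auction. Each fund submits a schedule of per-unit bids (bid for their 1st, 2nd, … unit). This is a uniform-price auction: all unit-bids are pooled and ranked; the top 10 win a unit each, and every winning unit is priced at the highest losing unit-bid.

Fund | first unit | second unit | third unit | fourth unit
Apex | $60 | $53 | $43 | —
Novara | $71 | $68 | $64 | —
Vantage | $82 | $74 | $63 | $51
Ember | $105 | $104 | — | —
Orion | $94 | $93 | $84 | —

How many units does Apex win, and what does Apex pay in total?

Apex: 0 units, pays $0

All unit-bids, highest first — top 10: 105 (Ember-1), 104 (Ember-2), 94 (Orion-1), 93 (Orion-2), 84 (Orion-3), 82 (Vantage-1), 74 (Vantage-2), 71 (Novara-1), 68 (Novara-2), 64 (Novara-3)
The (k+1)-th unit-bid is $63.
Apex wins 0 unit(s) at $63 each.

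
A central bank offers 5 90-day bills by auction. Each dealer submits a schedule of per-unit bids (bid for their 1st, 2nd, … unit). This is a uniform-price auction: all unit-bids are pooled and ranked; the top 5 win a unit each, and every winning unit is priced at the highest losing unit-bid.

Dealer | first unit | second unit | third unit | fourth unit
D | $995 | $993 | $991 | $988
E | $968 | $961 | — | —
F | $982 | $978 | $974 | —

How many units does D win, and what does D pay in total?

All unit-bids, highest first — top 5: 995 (D-1), 993 (D-2), 991 (D-3), 988 (D-4), 982 (F-1)
First bid not allocated: $978.
D wins 4 unit(s) at $978 each.

D: 4 units, pays $3,912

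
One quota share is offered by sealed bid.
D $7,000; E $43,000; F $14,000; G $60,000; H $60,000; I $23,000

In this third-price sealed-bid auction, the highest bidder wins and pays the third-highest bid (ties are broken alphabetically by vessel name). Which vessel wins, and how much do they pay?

Rule: the highest bidder wins and pays the third-highest bid.
Bids in order: 60,000 (G) > 60,000 (H) > 43,000 (E) > 23,000 (I) > 14,000 (F) > 7,000 (D)
G and H tie at $60,000; tie-break gives it to G.
G wins; payment is bid #3 in the ranking = $43,000.

G pays $43,000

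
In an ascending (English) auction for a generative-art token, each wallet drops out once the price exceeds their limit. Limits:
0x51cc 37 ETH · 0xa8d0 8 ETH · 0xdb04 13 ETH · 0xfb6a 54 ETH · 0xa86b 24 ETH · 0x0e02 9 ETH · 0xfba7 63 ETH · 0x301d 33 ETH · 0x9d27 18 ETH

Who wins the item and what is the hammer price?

0xfba7 wins at 54 ETH

Open ascending-bid auction: the price rises until one bidder remains; the winner pays the price at which the last rival dropped out.
Limits ranked: 63 (0xfba7) > 54 (0xfb6a) > 37 (0x51cc) > 33 (0x301d) > 24 (0xa86b) > 18 (0x9d27) > …
Bidding ends when 0xfb6a exits at 54 ETH; 0xfba7 takes it.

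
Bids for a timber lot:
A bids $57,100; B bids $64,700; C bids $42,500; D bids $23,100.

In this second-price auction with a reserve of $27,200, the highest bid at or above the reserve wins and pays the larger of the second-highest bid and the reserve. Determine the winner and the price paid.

B pays $57,100

Bids in order: 64,700 (B) > 57,100 (A) > 42,500 (C) > 23,100 (D)
B has the top bid at or above the reserve ($64,700).
max(second-highest $57,100, reserve $27,200) = $57,100; the reserve does not bind.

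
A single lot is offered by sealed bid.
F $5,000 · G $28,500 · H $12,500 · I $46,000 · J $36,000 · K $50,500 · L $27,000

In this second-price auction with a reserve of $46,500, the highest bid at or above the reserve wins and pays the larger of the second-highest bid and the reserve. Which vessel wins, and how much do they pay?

K pays $46,500

Sorting bids: 50,500 (K) > 46,000 (I) > 36,000 (J) > 28,500 (G) > 27,000 (L) > 12,500 (H) > …
K has the top bid at or above the reserve ($50,500).
max(second-highest $46,000, reserve $46,500) = $46,500.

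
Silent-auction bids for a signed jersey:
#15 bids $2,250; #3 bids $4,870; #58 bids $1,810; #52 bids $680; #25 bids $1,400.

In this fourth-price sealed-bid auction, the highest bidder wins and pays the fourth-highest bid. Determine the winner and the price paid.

Rule: the highest bidder wins and pays the fourth-highest bid.
Bids ranked: 4,870 (#3) > 2,250 (#15) > 1,810 (#58) > 1,400 (#25) > 680 (#52)
#3 is highest; pays the fourth-highest bid, $1,400.

#3 pays $1,400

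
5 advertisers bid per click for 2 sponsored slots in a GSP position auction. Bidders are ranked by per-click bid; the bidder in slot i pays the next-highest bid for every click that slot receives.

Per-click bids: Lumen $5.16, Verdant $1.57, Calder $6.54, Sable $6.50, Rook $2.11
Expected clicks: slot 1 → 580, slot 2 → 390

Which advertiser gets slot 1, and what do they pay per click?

Ranked by bid: $6.54 (Calder) > $6.50 (Sable) > $5.16 (Lumen) > …
Slot 1 goes to the first-ranked bidder, Calder, who pays the next bid down: $6.50/click.

Calder; $6.50 per click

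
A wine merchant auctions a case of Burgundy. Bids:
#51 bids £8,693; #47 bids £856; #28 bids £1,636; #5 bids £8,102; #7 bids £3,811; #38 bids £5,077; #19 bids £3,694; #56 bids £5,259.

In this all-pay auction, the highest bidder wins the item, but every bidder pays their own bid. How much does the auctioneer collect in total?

Rule: the highest bidder wins the item, but every bidder pays their own bid.
Bids ranked: 8,693 (#51) > 8,102 (#5) > 5,259 (#56) > 5,077 (#38) > 3,811 (#7) > 3,694 (#19) > …
Every bidder forfeits their bid regardless of winning.
Revenue = 8,693 + 856 + 1,636 + 8,102 + 3,811 + 5,077 + 3,694 + 5,259 = £37,128.

Total revenue: £37,128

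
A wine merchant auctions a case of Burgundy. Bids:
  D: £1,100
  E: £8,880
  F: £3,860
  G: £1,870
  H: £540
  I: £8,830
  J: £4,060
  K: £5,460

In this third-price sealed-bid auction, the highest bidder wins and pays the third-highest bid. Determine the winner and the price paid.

Bids ranked: 8,880 (E) > 8,830 (I) > 5,460 (K) > 4,060 (J) > 3,860 (F) > 1,870 (G) > …
E wins; payment is bid #3 in the ranking = £5,460.

E pays £5,460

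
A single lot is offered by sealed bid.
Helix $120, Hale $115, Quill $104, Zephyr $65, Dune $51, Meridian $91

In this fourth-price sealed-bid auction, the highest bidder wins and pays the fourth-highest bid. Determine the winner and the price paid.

Helix pays $91

Sorting bids: 120 (Helix) > 115 (Hale) > 104 (Quill) > 91 (Meridian) > 65 (Zephyr) > 51 (Dune)
Helix is highest; pays the fourth-highest bid, $91.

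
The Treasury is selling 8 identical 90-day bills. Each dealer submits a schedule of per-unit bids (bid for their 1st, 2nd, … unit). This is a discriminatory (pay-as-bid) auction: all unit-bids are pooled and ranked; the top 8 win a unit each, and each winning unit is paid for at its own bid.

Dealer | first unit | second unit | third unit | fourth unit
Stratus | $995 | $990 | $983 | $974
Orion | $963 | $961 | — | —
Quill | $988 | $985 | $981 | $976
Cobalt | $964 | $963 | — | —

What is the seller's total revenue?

Total revenue: $7,872

Pooled unit-bids ranked (top 8): 995 (Stratus-1), 990 (Stratus-2), 988 (Quill-1), 985 (Quill-2), 983 (Stratus-3), 981 (Quill-3), 976 (Quill-4), 974 (Stratus-4)
Next rejected bid: $964 (not a price — pay-as-bid).
Each winning unit pays its own bid.
Revenue = 995 + 990 + 988 + 985 + 983 + 981 + 976 + 974 = $7,872.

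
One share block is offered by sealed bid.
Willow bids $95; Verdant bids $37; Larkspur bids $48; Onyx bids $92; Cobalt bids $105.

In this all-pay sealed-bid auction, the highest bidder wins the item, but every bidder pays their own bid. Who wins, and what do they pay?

Cobalt pays $105

Sorting bids: 105 (Cobalt) > 95 (Willow) > 92 (Onyx) > 48 (Larkspur) > 37 (Verdant)
Cobalt wins with the top bid; all bids are sunk regardless.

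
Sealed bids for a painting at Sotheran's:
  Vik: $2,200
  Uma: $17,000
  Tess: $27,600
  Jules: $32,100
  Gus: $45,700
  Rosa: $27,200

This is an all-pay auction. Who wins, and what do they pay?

Gus pays $45,700

Bids in order: 45,700 (Gus) > 32,100 (Jules) > 27,600 (Tess) > 27,200 (Rosa) > 17,000 (Uma) > 2,200 (Vik)
Gus wins with the top bid; all bids are sunk regardless.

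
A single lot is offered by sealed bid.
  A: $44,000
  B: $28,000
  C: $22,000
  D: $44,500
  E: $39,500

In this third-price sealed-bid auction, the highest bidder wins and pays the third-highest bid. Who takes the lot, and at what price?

D pays $39,500

Bids ranked: 44,500 (D) > 44,000 (A) > 39,500 (E) > 28,000 (B) > 22,000 (C)
D is highest; pays the third-highest bid, $39,500.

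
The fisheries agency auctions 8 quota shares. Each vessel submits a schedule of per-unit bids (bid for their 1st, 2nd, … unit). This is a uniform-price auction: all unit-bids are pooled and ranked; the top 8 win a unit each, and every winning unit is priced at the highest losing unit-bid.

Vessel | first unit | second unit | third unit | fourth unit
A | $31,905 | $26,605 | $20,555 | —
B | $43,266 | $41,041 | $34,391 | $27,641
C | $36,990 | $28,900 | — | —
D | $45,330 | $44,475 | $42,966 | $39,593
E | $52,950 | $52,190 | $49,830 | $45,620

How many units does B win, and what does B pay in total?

B: 1 unit, pays $41,041

All unit-bids, highest first — top 8: 52,950 (E-1), 52,190 (E-2), 49,830 (E-3), 45,620 (E-4), 45,330 (D-1), 44,475 (D-2), 43,266 (B-1), 42,966 (D-3)
The (k+1)-th unit-bid is $41,041.
B wins 1 unit(s) at $41,041 each.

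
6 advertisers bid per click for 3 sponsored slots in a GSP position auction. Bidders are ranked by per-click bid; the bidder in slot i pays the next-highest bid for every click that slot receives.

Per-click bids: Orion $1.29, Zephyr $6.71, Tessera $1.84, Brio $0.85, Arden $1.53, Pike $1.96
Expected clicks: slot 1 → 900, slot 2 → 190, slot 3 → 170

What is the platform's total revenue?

Total revenue: $2373.70

Per-click bids in order: $6.71 (Zephyr) > $1.96 (Pike) > $1.84 (Tessera) > $1.53 (Arden) > …
Slot 1: Zephyr pays $1.96 × 900 = $1764.00
Slot 2: Pike pays $1.84 × 190 = $349.60
Slot 3: Tessera pays $1.53 × 170 = $260.10
Total = $2373.70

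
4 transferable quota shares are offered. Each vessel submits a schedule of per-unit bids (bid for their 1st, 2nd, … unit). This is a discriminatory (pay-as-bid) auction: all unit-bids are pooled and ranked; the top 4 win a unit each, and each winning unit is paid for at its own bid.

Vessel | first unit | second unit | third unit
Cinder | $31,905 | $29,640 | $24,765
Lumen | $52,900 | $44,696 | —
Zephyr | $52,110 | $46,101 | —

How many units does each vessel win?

Pooled unit-bids ranked (top 4): 52,900 (Lumen-1), 52,110 (Zephyr-1), 46,101 (Zephyr-2), 44,696 (Lumen-2)
Next rejected bid: $31,905 (not a price — pay-as-bid).
Allocation: Lumen 2, Zephyr 2.

Lumen 2, Zephyr 2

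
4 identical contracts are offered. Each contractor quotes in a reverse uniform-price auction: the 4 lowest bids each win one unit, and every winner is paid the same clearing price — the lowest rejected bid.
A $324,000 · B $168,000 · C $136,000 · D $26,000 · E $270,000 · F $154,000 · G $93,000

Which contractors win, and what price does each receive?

D, G, C, F; each is paid $168,000

Sorting: 26,000 (D), 93,000 (G), 136,000 (C), 154,000 (F), 168,000 (B), 270,000 (E), …
Lowest 4: D, G, C, F.
First losing bid is B's $168,000, which sets the uniform price.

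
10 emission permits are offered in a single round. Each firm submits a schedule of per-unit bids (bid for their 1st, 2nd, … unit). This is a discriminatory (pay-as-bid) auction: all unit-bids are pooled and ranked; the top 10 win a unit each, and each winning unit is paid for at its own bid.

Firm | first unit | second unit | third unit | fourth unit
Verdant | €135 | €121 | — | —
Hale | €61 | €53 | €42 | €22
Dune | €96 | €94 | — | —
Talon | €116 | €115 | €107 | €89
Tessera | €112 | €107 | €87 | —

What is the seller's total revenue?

All unit-bids, highest first — top 10: 135 (Verdant-1), 121 (Verdant-2), 116 (Talon-1), 115 (Talon-2), 112 (Tessera-1), 107 (Talon-3), 107 (Tessera-2), 96 (Dune-1), 94 (Dune-2), 89 (Talon-4)
Next rejected bid: €87 (not a price — pay-as-bid).
Each winning unit pays its own bid.
Revenue = 135 + 121 + 116 + 115 + 112 + 107 + 107 + 96 + 94 + 89 = €1,092.

Total revenue: €1,092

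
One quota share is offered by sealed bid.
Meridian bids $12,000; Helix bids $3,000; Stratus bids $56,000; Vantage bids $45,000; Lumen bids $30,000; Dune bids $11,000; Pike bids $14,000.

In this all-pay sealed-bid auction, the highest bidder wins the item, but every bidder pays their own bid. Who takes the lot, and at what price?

Stratus pays $56,000

Rule: the highest bidder wins the item, but every bidder pays their own bid.
Sorting bids: 56,000 (Stratus) > 45,000 (Vantage) > 30,000 (Lumen) > 14,000 (Pike) > 12,000 (Meridian) > 11,000 (Dune) > …
Stratus is highest and takes the item; every bidder forfeits their bid.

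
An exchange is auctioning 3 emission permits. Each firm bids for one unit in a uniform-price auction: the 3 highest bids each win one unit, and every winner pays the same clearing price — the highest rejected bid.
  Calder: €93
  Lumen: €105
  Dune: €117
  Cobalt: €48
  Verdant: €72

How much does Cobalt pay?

Ordering the bids: 117 (Dune), 105 (Lumen), 93 (Calder), 72 (Verdant), 48 (Cobalt)
The 3 highest are Dune, Lumen, Calder.
Clearing price = highest rejected bid = €72.
Cobalt does not win → pays €0.

Cobalt pays €0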